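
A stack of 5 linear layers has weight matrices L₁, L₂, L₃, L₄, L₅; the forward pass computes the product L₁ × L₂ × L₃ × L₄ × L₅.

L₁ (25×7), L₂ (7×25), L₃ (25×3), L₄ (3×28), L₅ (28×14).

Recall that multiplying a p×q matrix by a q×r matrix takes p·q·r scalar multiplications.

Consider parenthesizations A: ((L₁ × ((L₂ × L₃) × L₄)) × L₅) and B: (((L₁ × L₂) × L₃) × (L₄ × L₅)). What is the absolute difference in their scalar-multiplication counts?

Order A = ((L₁ × ((L₂ × L₃) × L₄)) × L₅): (L₂ × L₃): 7×25 by 25×3 → 7×3, cost 7·25·3 = 525; ((L₂ × L₃) × L₄): 7×3 by 3×28 → 7×28, cost 7·3·28 = 588; cumulative 1113; (L₁ × ((L₂ × L₃) × L₄)): 25×7 by 7×28 → 25×28, cost 25·7·28 = 4900; cumulative 6013; ((L₁ × ((L₂ × L₃) × L₄)) × L₅): 25×28 by 28×14 → 25×14, cost 25·28·14 = 9800; cumulative 15813. Total 15813.
Order B = (((L₁ × L₂) × L₃) × (L₄ × L₅)): (L₁ × L₂): 25×7 by 7×25 → 25×25, cost 25·7·25 = 4375; ((L₁ × L₂) × L₃): 25×25 by 25×3 → 25×3, cost 25·25·3 = 1875; cumulative 6250; (L₄ × L₅): 3×28 by 28×14 → 3×14, cost 3·28·14 = 1176; (((L₁ × L₂) × L₃) × (L₄ × L₅)): 25×3 by 3×14 → 25×14, cost 25·3·14 = 1050; cumulative 8476. Total 8476.
Difference: |15813 − 8476| = 7337.

7337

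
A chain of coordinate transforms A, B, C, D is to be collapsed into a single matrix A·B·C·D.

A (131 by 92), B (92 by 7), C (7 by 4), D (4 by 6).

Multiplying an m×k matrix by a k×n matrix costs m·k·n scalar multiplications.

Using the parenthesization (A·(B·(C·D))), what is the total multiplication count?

(C·D): 7×4 by 4×6 → 7×6, cost 7·4·6 = 168
(B·(C·D)): 92×7 by 7×6 → 92×6, cost 92·7·6 = 3864; cumulative 4032
(A·(B·(C·D))): 131×92 by 92×6 → 131×6, cost 131·92·6 = 72312; cumulative 76344
Total: 76344 scalar multiplications.

76344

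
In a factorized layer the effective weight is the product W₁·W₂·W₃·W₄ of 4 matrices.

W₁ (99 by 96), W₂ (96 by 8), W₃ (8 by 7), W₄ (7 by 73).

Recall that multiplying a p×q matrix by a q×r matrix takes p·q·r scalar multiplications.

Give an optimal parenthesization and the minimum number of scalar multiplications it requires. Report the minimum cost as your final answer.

122493

Adjacent pairs: W₁W₂ = 99·96·8 = 76032; W₂W₃ = 96·8·7 = 5376; W₃W₄ = 8·7·73 = 4088.
Length 3: W₁..W₃: k=1: 0+5376+99·96·7=71904; k=2: 76032+0+99·8·7=81576 → min 71904 | W₂..W₄: k=2: 0+4088+96·8·73=60152; k=3: 5376+0+96·7·73=54432 → min 54432.
Length 4: W₁..W₄: k=1: 0+54432+99·96·73=748224; k=2: 76032+4088+99·8·73=137936; k=3: 71904+0+99·7·73=122493 → min 122493.
Optimal parenthesization: ((W₁·(W₂·W₃))·W₄) with cost 122493.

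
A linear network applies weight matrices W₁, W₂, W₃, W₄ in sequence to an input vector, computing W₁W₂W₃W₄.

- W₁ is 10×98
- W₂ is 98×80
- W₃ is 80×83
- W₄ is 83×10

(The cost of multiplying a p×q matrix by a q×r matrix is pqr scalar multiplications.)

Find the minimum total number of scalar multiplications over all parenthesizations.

Adjacent pairs: W₁W₂ = 10·98·80 = 78400; W₂W₃ = 98·80·83 = 650720; W₃W₄ = 80·83·10 = 66400.
Length 3: W₁..W₃: k=1: 0+650720+10·98·83=732060; k=2: 78400+0+10·80·83=144800 → min 144800 | W₂..W₄: k=2: 0+66400+98·80·10=144800; k=3: 650720+0+98·83·10=732060 → min 144800.
Length 4: W₁..W₄: k=1: 0+144800+10·98·10=154600; k=2: 78400+66400+10·80·10=152800; k=3: 144800+0+10·83·10=153100 → min 152800.
Optimal order: ((W₁W₂)(W₃W₄)) with cost 152800.

152800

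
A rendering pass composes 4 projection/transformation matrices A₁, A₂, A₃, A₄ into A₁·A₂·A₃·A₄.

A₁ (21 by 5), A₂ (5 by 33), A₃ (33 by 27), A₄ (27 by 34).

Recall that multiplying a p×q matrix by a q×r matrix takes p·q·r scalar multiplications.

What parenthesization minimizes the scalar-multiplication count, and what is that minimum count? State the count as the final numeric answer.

Adjacent pairs: A₁A₂ = 21·5·33 = 3465; A₂A₃ = 5·33·27 = 4455; A₃A₄ = 33·27·34 = 30294.
Length 3: A₁..A₃: k=1: 0+4455+21·5·27=7290; k=2: 3465+0+21·33·27=22176 → min 7290 | A₂..A₄: k=2: 0+30294+5·33·34=35904; k=3: 4455+0+5·27·34=9045 → min 9045.
Length 4: A₁..A₄: k=1: 0+9045+21·5·34=12615; k=2: 3465+30294+21·33·34=57321; k=3: 7290+0+21·27·34=26568 → min 12615.
Optimal parenthesization: (A₁·((A₂·A₃)·A₄)) with cost 12615.

12615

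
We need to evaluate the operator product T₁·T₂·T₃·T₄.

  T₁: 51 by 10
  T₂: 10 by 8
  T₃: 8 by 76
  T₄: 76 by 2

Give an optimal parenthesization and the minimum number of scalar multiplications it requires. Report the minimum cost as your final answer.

2396

Adjacent pairs: T₁T₂ = 51·10·8 = 4080; T₂T₃ = 10·8·76 = 6080; T₃T₄ = 8·76·2 = 1216.
Length 3: T₁..T₃: k=1: 0+6080+51·10·76=44840; k=2: 4080+0+51·8·76=35088 → min 35088 | T₂..T₄: k=2: 0+1216+10·8·2=1376; k=3: 6080+0+10·76·2=7600 → min 1376.
Length 4: T₁..T₄: k=1: 0+1376+51·10·2=2396; k=2: 4080+1216+51·8·2=6112; k=3: 35088+0+51·76·2=42840 → min 2396.
Optimal parenthesization: (T₁·(T₂·(T₃·T₄))) with cost 2396.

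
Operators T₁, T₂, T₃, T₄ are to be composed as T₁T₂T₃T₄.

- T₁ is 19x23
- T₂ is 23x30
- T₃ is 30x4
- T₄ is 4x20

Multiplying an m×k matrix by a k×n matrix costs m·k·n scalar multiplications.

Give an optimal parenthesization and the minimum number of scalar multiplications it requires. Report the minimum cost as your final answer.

Adjacent pairs: T₁T₂ = 19·23·30 = 13110; T₂T₃ = 23·30·4 = 2760; T₃T₄ = 30·4·20 = 2400.
Length 3: T₁..T₃: k=1: 0+2760+19·23·4=4508; k=2: 13110+0+19·30·4=15390 → min 4508 | T₂..T₄: k=2: 0+2400+23·30·20=16200; k=3: 2760+0+23·4·20=4600 → min 4600.
Length 4: T₁..T₄: k=1: 0+4600+19·23·20=13340; k=2: 13110+2400+19·30·20=26910; k=3: 4508+0+19·4·20=6028 → min 6028.
Optimal parenthesization: ((T₁(T₂T₃))T₄) with cost 6028.

6028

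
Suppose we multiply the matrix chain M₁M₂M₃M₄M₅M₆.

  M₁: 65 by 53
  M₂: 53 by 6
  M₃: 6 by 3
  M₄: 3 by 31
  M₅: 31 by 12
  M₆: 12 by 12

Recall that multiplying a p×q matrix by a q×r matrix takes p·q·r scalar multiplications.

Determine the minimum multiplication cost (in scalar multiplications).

15177

Adjacent pairs: M₁M₂ = 65·53·6 = 20670; M₂M₃ = 53·6·3 = 954; M₃M₄ = 6·3·31 = 558; M₄M₅ = 3·31·12 = 1116; M₅M₆ = 31·12·12 = 4464.
Length 3: M₁..M₃: k=1: 0+954+65·53·3=11289; k=2: 20670+0+65·6·3=21840 → min 11289 | M₂..M₄: k=2: 0+558+53·6·31=10416; k=3: 954+0+53·3·31=5883 → min 5883 | M₃..M₅: k=3: 0+1116+6·3·12=1332; k=4: 558+0+6·31·12=2790 → min 1332 | M₄..M₆: k=4: 0+4464+3·31·12=5580; k=5: 1116+0+3·12·12=1548 → min 1548.
Length 4: M₁..M₄: k=1: 0+5883+65·53·31=112678; k=2: 20670+558+65·6·31=33318; k=3: 11289+0+65·3·31=17334 → min 17334 | M₂..M₅: k=2: 0+1332+53·6·12=5148; k=3: 954+1116+53·3·12=3978; k=4: 5883+0+53·31·12=25599 → min 3978 | M₃..M₆: k=3: 0+1548+6·3·12=1764; k=4: 558+4464+6·31·12=7254; k=5: 1332+0+6·12·12=2196 → min 1764.
Length 5: M₁..M₅: k=1: 0+3978+65·53·12=45318; k=2: 20670+1332+65·6·12=26682; k=3: 11289+1116+65·3·12=14745; k=4: 17334+0+65·31·12=41514 → min 14745 | M₂..M₆: k=2: 0+1764+53·6·12=5580; k=3: 954+1548+53·3·12=4410; k=4: 5883+4464+53·31·12=30063; k=5: 3978+0+53·12·12=11610 → min 4410.
Length 6: M₁..M₆: k=1: 0+4410+65·53·12=45750; k=2: 20670+1764+65·6·12=27114; k=3: 11289+1548+65·3·12=15177; k=4: 17334+4464+65·31·12=45978; k=5: 14745+0+65·12·12=24105 → min 15177.
Optimal order: ((M₁(M₂M₃))((M₄M₅)M₆)) with cost 15177.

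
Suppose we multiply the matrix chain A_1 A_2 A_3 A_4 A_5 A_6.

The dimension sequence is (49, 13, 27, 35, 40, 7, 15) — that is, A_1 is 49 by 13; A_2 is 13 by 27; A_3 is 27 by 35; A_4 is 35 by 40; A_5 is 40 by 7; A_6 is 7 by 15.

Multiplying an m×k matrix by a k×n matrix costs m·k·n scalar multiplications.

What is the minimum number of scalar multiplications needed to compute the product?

28476

Adjacent pairs: A_1A_2 = 49·13·27 = 17199; A_2A_3 = 13·27·35 = 12285; A_3A_4 = 27·35·40 = 37800; A_4A_5 = 35·40·7 = 9800; A_5A_6 = 40·7·15 = 4200.
Length 3: A_1..A_3: k=1: 0+12285+49·13·35=34580; k=2: 17199+0+49·27·35=63504 → min 34580 | A_2..A_4: k=2: 0+37800+13·27·40=51840; k=3: 12285+0+13·35·40=30485 → min 30485 | A_3..A_5: k=3: 0+9800+27·35·7=16415; k=4: 37800+0+27·40·7=45360 → min 16415 | A_4..A_6: k=4: 0+4200+35·40·15=25200; k=5: 9800+0+35·7·15=13475 → min 13475.
Length 4: A_1..A_4: k=1: 0+30485+49·13·40=55965; k=2: 17199+37800+49·27·40=107919; k=3: 34580+0+49·35·40=103180 → min 55965 | A_2..A_5: k=2: 0+16415+13·27·7=18872; k=3: 12285+9800+13·35·7=25270; k=4: 30485+0+13·40·7=34125 → min 18872 | A_3..A_6: k=3: 0+13475+27·35·15=27650; k=4: 37800+4200+27·40·15=58200; k=5: 16415+0+27·7·15=19250 → min 19250.
Length 5: A_1..A_5: k=1: 0+18872+49·13·7=23331; k=2: 17199+16415+49·27·7=42875; k=3: 34580+9800+49·35·7=56385; k=4: 55965+0+49·40·7=69685 → min 23331 | A_2..A_6: k=2: 0+19250+13·27·15=24515; k=3: 12285+13475+13·35·15=32585; k=4: 30485+4200+13·40·15=42485; k=5: 18872+0+13·7·15=20237 → min 20237.
Length 6: A_1..A_6: k=1: 0+20237+49·13·15=29792; k=2: 17199+19250+49·27·15=56294; k=3: 34580+13475+49·35·15=73780; k=4: 55965+4200+49·40·15=89565; k=5: 23331+0+49·7·15=28476 → min 28476.
Optimal order: ((A_1 (A_2 (A_3 (A_4 A_5)))) A_6) with cost 28476.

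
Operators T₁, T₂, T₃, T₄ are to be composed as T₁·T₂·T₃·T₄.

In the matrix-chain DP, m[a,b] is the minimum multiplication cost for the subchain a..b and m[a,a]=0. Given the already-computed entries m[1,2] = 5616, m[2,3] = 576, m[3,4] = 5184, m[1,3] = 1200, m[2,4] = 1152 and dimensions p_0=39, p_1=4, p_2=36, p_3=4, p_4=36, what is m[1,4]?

6768

m[1,4] = min over k∈[1,3] of m[1,k]+m[k+1,4]+p_{0}·p_k·p_{4}.
k=1: 0 + 1152 + 39·4·36 = 6768; k=2: 5616 + 5184 + 39·36·36 = 61344; k=3: 1200 + 0 + 39·4·36 = 6816.
Minimum: 6768 at k=1.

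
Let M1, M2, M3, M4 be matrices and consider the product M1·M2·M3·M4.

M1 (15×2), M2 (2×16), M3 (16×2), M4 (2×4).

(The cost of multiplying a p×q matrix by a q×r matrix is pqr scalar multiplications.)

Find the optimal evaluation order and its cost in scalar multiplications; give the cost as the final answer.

200

Adjacent pairs: M1M2 = 15·2·16 = 480; M2M3 = 2·16·2 = 64; M3M4 = 16·2·4 = 128.
Length 3: M1..M3: k=1: 0+64+15·2·2=124; k=2: 480+0+15·16·2=960 → min 124 | M2..M4: k=2: 0+128+2·16·4=256; k=3: 64+0+2·2·4=80 → min 80.
Length 4: M1..M4: k=1: 0+80+15·2·4=200; k=2: 480+128+15·16·4=1568; k=3: 124+0+15·2·4=244 → min 200.
Optimal parenthesization: (M1·((M2·M3)·M4)) with cost 200.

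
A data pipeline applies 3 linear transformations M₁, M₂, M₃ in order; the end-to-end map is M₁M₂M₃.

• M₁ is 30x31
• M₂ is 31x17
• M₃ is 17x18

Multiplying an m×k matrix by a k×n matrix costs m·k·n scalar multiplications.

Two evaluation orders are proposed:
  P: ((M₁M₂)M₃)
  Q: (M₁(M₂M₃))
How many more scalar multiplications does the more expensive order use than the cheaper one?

Order P = ((M₁M₂)M₃): (M₁M₂): 30×31 by 31×17 → 30×17, cost 30·31·17 = 15810; ((M₁M₂)M₃): 30×17 by 17×18 → 30×18, cost 30·17·18 = 9180; cumulative 24990. Total 24990.
Order Q = (M₁(M₂M₃)): (M₂M₃): 31×17 by 17×18 → 31×18, cost 31·17·18 = 9486; (M₁(M₂M₃)): 30×31 by 31×18 → 30×18, cost 30·31·18 = 16740; cumulative 26226. Total 26226.
Difference: |24990 − 26226| = 1236.

1236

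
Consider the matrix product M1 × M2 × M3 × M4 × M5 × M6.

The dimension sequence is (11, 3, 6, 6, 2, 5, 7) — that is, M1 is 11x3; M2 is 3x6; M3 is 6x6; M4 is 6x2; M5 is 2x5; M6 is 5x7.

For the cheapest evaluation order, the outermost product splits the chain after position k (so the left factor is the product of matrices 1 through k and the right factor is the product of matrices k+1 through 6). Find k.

4

Adjacent pairs: M1M2 = 11·3·6 = 198; M2M3 = 3·6·6 = 108; M3M4 = 6·6·2 = 72; M4M5 = 6·2·5 = 60; M5M6 = 2·5·7 = 70.
Length 3: M1..M3: k=1: 0+108+11·3·6=306; k=2: 198+0+11·6·6=594 → min 306 | M2..M4: k=2: 0+72+3·6·2=108; k=3: 108+0+3·6·2=144 → min 108 | M3..M5: k=3: 0+60+6·6·5=240; k=4: 72+0+6·2·5=132 → min 132 | M4..M6: k=4: 0+70+6·2·7=154; k=5: 60+0+6·5·7=270 → min 154.
Length 4: M1..M4: k=1: 0+108+11·3·2=174; k=2: 198+72+11·6·2=402; k=3: 306+0+11·6·2=438 → min 174 | M2..M5: k=2: 0+132+3·6·5=222; k=3: 108+60+3·6·5=258; k=4: 108+0+3·2·5=138 → min 138 | M3..M6: k=3: 0+154+6·6·7=406; k=4: 72+70+6·2·7=226; k=5: 132+0+6·5·7=342 → min 226.
Length 5: M1..M5: k=1: 0+138+11·3·5=303; k=2: 198+132+11·6·5=660; k=3: 306+60+11·6·5=696; k=4: 174+0+11·2·5=284 → min 284 | M2..M6: k=2: 0+226+3·6·7=352; k=3: 108+154+3·6·7=388; k=4: 108+70+3·2·7=220; k=5: 138+0+3·5·7=243 → min 220.
Top-level splits: k=1: (M1..M1)·(M2..M6) → 0+220+11·3·7 = 451; k=2: (M1..M2)·(M3..M6) → 198+226+11·6·7 = 886; k=3: (M1..M3)·(M4..M6) → 306+154+11·6·7 = 922; k=4: (M1..M4)·(M5..M6) → 174+70+11·2·7 = 398; k=5: (M1..M5)·(M6..M6) → 284+0+11·5·7 = 669.
Best split is after M4, i.e. k = 4.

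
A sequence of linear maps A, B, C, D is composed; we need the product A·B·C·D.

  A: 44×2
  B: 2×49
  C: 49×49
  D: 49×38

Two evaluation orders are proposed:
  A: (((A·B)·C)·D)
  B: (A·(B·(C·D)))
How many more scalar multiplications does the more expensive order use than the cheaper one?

93578

Order A = (((A·B)·C)·D): (A·B): 44×2 by 2×49 → 44×49, cost 44·2·49 = 4312; ((A·B)·C): 44×49 by 49×49 → 44×49, cost 44·49·49 = 105644; cumulative 109956; (((A·B)·C)·D): 44×49 by 49×38 → 44×38, cost 44·49·38 = 81928; cumulative 191884. Total 191884.
Order B = (A·(B·(C·D))): (C·D): 49×49 by 49×38 → 49×38, cost 49·49·38 = 91238; (B·(C·D)): 2×49 by 49×38 → 2×38, cost 2·49·38 = 3724; cumulative 94962; (A·(B·(C·D))): 44×2 by 2×38 → 44×38, cost 44·2·38 = 3344; cumulative 98306. Total 98306.
Difference: |191884 − 98306| = 93578.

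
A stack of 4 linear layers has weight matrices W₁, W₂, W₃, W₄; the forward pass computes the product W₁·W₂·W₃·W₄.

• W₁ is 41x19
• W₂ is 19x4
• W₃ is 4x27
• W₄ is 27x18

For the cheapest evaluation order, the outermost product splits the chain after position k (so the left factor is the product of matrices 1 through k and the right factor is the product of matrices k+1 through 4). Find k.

Adjacent pairs: W₁W₂ = 41·19·4 = 3116; W₂W₃ = 19·4·27 = 2052; W₃W₄ = 4·27·18 = 1944.
Length 3: W₁..W₃: k=1: 0+2052+41·19·27=23085; k=2: 3116+0+41·4·27=7544 → min 7544 | W₂..W₄: k=2: 0+1944+19·4·18=3312; k=3: 2052+0+19·27·18=11286 → min 3312.
Top-level splits: k=1: (W₁..W₁)·(W₂..W₄) → 0+3312+41·19·18 = 17334; k=2: (W₁..W₂)·(W₃..W₄) → 3116+1944+41·4·18 = 8012; k=3: (W₁..W₃)·(W₄..W₄) → 7544+0+41·27·18 = 27470.
Best split is after W₂, i.e. k = 2.

2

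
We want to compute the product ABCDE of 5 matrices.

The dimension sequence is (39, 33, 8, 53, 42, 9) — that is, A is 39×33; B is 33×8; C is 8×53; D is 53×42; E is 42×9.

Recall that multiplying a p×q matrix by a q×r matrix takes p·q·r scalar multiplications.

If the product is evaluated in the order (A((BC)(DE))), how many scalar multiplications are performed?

(BC): 33×8 by 8×53 → 33×53, cost 33·8·53 = 13992
(DE): 53×42 by 42×9 → 53×9, cost 53·42·9 = 20034
((BC)(DE)): 33×53 by 53×9 → 33×9, cost 33·53·9 = 15741; cumulative 49767
(A((BC)(DE))): 39×33 by 33×9 → 39×9, cost 39·33·9 = 11583; cumulative 61350
Total: 61350 scalar multiplications.

61350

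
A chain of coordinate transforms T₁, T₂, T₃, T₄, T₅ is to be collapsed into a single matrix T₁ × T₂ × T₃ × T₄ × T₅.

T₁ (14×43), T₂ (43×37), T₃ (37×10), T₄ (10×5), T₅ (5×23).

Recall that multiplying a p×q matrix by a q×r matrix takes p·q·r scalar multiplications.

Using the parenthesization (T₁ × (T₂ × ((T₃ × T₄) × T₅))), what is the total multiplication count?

(T₃ × T₄): 37×10 by 10×5 → 37×5, cost 37·10·5 = 1850
((T₃ × T₄) × T₅): 37×5 by 5×23 → 37×23, cost 37·5·23 = 4255; cumulative 6105
(T₂ × ((T₃ × T₄) × T₅)): 43×37 by 37×23 → 43×23, cost 43·37·23 = 36593; cumulative 42698
(T₁ × (T₂ × ((T₃ × T₄) × T₅))): 14×43 by 43×23 → 14×23, cost 14·43·23 = 13846; cumulative 56544
Total: 56544 scalar multiplications.

56544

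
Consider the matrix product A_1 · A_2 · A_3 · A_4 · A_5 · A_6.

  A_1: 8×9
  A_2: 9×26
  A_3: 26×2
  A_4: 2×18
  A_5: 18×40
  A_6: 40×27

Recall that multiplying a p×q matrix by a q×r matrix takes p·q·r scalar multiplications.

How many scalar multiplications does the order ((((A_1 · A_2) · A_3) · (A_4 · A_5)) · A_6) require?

13008

(A_1 · A_2): 8×9 by 9×26 → 8×26, cost 8·9·26 = 1872
((A_1 · A_2) · A_3): 8×26 by 26×2 → 8×2, cost 8·26·2 = 416; cumulative 2288
(A_4 · A_5): 2×18 by 18×40 → 2×40, cost 2·18·40 = 1440
(((A_1 · A_2) · A_3) · (A_4 · A_5)): 8×2 by 2×40 → 8×40, cost 8·2·40 = 640; cumulative 4368
((((A_1 · A_2) · A_3) · (A_4 · A_5)) · A_6): 8×40 by 40×27 → 8×27, cost 8·40·27 = 8640; cumulative 13008
Total: 13008 scalar multiplications.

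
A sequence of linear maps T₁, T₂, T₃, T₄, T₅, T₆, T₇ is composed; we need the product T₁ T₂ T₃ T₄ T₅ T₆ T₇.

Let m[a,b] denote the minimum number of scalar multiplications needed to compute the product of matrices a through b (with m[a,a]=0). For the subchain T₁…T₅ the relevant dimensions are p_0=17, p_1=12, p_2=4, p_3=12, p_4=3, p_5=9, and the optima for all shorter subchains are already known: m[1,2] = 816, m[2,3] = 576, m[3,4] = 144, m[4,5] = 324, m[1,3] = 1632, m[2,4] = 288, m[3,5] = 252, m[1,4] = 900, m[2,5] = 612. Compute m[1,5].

1359

m[1,5] = min over k∈[1,4] of m[1,k]+m[k+1,5]+p_{0}·p_k·p_{5}.
k=1: 0 + 612 + 17·12·9 = 2448; k=2: 816 + 252 + 17·4·9 = 1680; k=3: 1632 + 324 + 17·12·9 = 3792; k=4: 900 + 0 + 17·3·9 = 1359.
Minimum: 1359 at k=4.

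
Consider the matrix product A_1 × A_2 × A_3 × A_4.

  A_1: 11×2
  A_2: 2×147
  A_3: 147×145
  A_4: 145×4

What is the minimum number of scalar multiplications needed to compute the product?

43878

Adjacent pairs: A_1A_2 = 11·2·147 = 3234; A_2A_3 = 2·147·145 = 42630; A_3A_4 = 147·145·4 = 85260.
Length 3: A_1..A_3: k=1: 0+42630+11·2·145=45820; k=2: 3234+0+11·147·145=237699 → min 45820 | A_2..A_4: k=2: 0+85260+2·147·4=86436; k=3: 42630+0+2·145·4=43790 → min 43790.
Length 4: A_1..A_4: k=1: 0+43790+11·2·4=43878; k=2: 3234+85260+11·147·4=94962; k=3: 45820+0+11·145·4=52200 → min 43878.
Optimal order: (A_1 × ((A_2 × A_3) × A_4)) with cost 43878.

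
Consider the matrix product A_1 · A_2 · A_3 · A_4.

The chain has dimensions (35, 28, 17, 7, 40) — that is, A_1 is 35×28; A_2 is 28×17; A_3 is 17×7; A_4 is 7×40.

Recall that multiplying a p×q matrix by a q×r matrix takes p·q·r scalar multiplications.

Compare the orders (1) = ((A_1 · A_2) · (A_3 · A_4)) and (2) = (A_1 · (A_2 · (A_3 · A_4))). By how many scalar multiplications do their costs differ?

Order (1) = ((A_1 · A_2) · (A_3 · A_4)): (A_1 · A_2): 35×28 by 28×17 → 35×17, cost 35·28·17 = 16660; (A_3 · A_4): 17×7 by 7×40 → 17×40, cost 17·7·40 = 4760; ((A_1 · A_2) · (A_3 · A_4)): 35×17 by 17×40 → 35×40, cost 35·17·40 = 23800; cumulative 45220. Total 45220.
Order (2) = (A_1 · (A_2 · (A_3 · A_4))): (A_3 · A_4): 17×7 by 7×40 → 17×40, cost 17·7·40 = 4760; (A_2 · (A_3 · A_4)): 28×17 by 17×40 → 28×40, cost 28·17·40 = 19040; cumulative 23800; (A_1 · (A_2 · (A_3 · A_4))): 35×28 by 28×40 → 35×40, cost 35·28·40 = 39200; cumulative 63000. Total 63000.
Difference: |45220 − 63000| = 17780.

17780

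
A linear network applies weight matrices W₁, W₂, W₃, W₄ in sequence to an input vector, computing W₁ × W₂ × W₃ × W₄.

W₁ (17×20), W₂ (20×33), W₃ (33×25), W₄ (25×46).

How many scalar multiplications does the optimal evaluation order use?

44550

Adjacent pairs: W₁W₂ = 17·20·33 = 11220; W₂W₃ = 20·33·25 = 16500; W₃W₄ = 33·25·46 = 37950.
Length 3: W₁..W₃: k=1: 0+16500+17·20·25=25000; k=2: 11220+0+17·33·25=25245 → min 25000 | W₂..W₄: k=2: 0+37950+20·33·46=68310; k=3: 16500+0+20·25·46=39500 → min 39500.
Length 4: W₁..W₄: k=1: 0+39500+17·20·46=55140; k=2: 11220+37950+17·33·46=74976; k=3: 25000+0+17·25·46=44550 → min 44550.
Optimal order: ((W₁ × (W₂ × W₃)) × W₄) with cost 44550.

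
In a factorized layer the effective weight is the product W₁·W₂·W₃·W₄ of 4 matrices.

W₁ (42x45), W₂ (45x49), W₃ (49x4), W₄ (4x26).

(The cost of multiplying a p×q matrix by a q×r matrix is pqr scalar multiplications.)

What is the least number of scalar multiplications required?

20748

Adjacent pairs: W₁W₂ = 42·45·49 = 92610; W₂W₃ = 45·49·4 = 8820; W₃W₄ = 49·4·26 = 5096.
Length 3: W₁..W₃: k=1: 0+8820+42·45·4=16380; k=2: 92610+0+42·49·4=100842 → min 16380 | W₂..W₄: k=2: 0+5096+45·49·26=62426; k=3: 8820+0+45·4·26=13500 → min 13500.
Length 4: W₁..W₄: k=1: 0+13500+42·45·26=62640; k=2: 92610+5096+42·49·26=151214; k=3: 16380+0+42·4·26=20748 → min 20748.
Optimal order: ((W₁·(W₂·W₃))·W₄) with cost 20748.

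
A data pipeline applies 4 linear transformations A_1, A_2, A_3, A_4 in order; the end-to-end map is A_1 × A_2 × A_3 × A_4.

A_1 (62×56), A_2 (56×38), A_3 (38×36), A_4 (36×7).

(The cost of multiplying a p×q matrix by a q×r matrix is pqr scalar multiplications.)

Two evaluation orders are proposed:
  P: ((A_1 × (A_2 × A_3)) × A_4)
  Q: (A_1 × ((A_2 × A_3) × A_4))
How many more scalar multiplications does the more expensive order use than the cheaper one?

102200

Order P = ((A_1 × (A_2 × A_3)) × A_4): (A_2 × A_3): 56×38 by 38×36 → 56×36, cost 56·38·36 = 76608; (A_1 × (A_2 × A_3)): 62×56 by 56×36 → 62×36, cost 62·56·36 = 124992; cumulative 201600; ((A_1 × (A_2 × A_3)) × A_4): 62×36 by 36×7 → 62×7, cost 62·36·7 = 15624; cumulative 217224. Total 217224.
Order Q = (A_1 × ((A_2 × A_3) × A_4)): (A_2 × A_3): 56×38 by 38×36 → 56×36, cost 56·38·36 = 76608; ((A_2 × A_3) × A_4): 56×36 by 36×7 → 56×7, cost 56·36·7 = 14112; cumulative 90720; (A_1 × ((A_2 × A_3) × A_4)): 62×56 by 56×7 → 62×7, cost 62·56·7 = 24304; cumulative 115024. Total 115024.
Difference: |217224 − 115024| = 102200.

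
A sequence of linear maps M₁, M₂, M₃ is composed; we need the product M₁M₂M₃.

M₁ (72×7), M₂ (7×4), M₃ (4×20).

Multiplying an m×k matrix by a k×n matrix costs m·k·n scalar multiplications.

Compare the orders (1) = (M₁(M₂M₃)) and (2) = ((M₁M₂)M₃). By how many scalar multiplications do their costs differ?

2864

Order (1) = (M₁(M₂M₃)): (M₂M₃): 7×4 by 4×20 → 7×20, cost 7·4·20 = 560; (M₁(M₂M₃)): 72×7 by 7×20 → 72×20, cost 72·7·20 = 10080; cumulative 10640. Total 10640.
Order (2) = ((M₁M₂)M₃): (M₁M₂): 72×7 by 7×4 → 72×4, cost 72·7·4 = 2016; ((M₁M₂)M₃): 72×4 by 4×20 → 72×20, cost 72·4·20 = 5760; cumulative 7776. Total 7776.
Difference: |10640 − 7776| = 2864.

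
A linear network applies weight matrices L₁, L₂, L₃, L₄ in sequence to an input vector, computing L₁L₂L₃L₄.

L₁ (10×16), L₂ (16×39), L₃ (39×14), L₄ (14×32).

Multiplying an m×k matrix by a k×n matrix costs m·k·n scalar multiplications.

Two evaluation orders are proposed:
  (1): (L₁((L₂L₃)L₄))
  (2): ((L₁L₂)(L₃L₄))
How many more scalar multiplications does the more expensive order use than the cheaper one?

Order (1) = (L₁((L₂L₃)L₄)): (L₂L₃): 16×39 by 39×14 → 16×14, cost 16·39·14 = 8736; ((L₂L₃)L₄): 16×14 by 14×32 → 16×32, cost 16·14·32 = 7168; cumulative 15904; (L₁((L₂L₃)L₄)): 10×16 by 16×32 → 10×32, cost 10·16·32 = 5120; cumulative 21024. Total 21024.
Order (2) = ((L₁L₂)(L₃L₄)): (L₁L₂): 10×16 by 16×39 → 10×39, cost 10·16·39 = 6240; (L₃L₄): 39×14 by 14×32 → 39×32, cost 39·14·32 = 17472; ((L₁L₂)(L₃L₄)): 10×39 by 39×32 → 10×32, cost 10·39·32 = 12480; cumulative 36192. Total 36192.
Difference: |21024 − 36192| = 15168.

15168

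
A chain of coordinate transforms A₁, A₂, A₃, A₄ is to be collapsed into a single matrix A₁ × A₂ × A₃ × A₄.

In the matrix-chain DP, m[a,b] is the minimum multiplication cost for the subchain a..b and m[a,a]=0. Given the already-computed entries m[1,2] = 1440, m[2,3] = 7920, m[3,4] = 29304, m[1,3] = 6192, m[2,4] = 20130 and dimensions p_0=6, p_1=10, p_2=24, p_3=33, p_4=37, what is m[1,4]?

m[1,4] = min over k∈[1,3] of m[1,k]+m[k+1,4]+p_{0}·p_k·p_{4}.
k=1: 0 + 20130 + 6·10·37 = 22350; k=2: 1440 + 29304 + 6·24·37 = 36072; k=3: 6192 + 0 + 6·33·37 = 13518.
Minimum: 13518 at k=3.

13518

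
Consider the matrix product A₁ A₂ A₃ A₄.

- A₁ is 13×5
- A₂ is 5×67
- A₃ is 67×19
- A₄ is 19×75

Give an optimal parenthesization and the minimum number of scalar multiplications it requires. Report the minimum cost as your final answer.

18365

Adjacent pairs: A₁A₂ = 13·5·67 = 4355; A₂A₃ = 5·67·19 = 6365; A₃A₄ = 67·19·75 = 95475.
Length 3: A₁..A₃: k=1: 0+6365+13·5·19=7600; k=2: 4355+0+13·67·19=20904 → min 7600 | A₂..A₄: k=2: 0+95475+5·67·75=120600; k=3: 6365+0+5·19·75=13490 → min 13490.
Length 4: A₁..A₄: k=1: 0+13490+13·5·75=18365; k=2: 4355+95475+13·67·75=165155; k=3: 7600+0+13·19·75=26125 → min 18365.
Optimal parenthesization: (A₁ ((A₂ A₃) A₄)) with cost 18365.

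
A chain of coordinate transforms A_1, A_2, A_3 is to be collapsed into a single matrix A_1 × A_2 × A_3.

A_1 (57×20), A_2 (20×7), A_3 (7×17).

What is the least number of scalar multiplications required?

14763

Order (A_1 × (A_2 × A_3)): (A_2 × A_3): 20×7 by 7×17 → 20×17, cost 20·7·17 = 2380; (A_1 × (A_2 × A_3)): 57×20 by 20×17 → 57×17, cost 57·20·17 = 19380; cumulative 21760. Total 21760.
Order ((A_1 × A_2) × A_3): (A_1 × A_2): 57×20 by 20×7 → 57×7, cost 57·20·7 = 7980; ((A_1 × A_2) × A_3): 57×7 by 7×17 → 57×17, cost 57·7·17 = 6783; cumulative 14763. Total 14763.
Minimum: 14763.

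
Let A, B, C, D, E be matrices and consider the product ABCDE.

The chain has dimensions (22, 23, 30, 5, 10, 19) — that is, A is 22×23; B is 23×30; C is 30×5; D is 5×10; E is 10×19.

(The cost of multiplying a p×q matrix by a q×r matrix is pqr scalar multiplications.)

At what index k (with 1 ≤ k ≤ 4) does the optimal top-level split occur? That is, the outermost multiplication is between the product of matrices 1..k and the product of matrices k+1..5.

Adjacent pairs: AB = 22·23·30 = 15180; BC = 23·30·5 = 3450; CD = 30·5·10 = 1500; DE = 5·10·19 = 950.
Length 3: A..C: k=1: 0+3450+22·23·5=5980; k=2: 15180+0+22·30·5=18480 → min 5980 | B..D: k=2: 0+1500+23·30·10=8400; k=3: 3450+0+23·5·10=4600 → min 4600 | C..E: k=3: 0+950+30·5·19=3800; k=4: 1500+0+30·10·19=7200 → min 3800.
Length 4: A..D: k=1: 0+4600+22·23·10=9660; k=2: 15180+1500+22·30·10=23280; k=3: 5980+0+22·5·10=7080 → min 7080 | B..E: k=2: 0+3800+23·30·19=16910; k=3: 3450+950+23·5·19=6585; k=4: 4600+0+23·10·19=8970 → min 6585.
Top-level splits: k=1: (A..A)·(B..E) → 0+6585+22·23·19 = 16199; k=2: (A..B)·(C..E) → 15180+3800+22·30·19 = 31520; k=3: (A..C)·(D..E) → 5980+950+22·5·19 = 9020; k=4: (A..D)·(E..E) → 7080+0+22·10·19 = 11260.
Best split is after C, i.e. k = 3.

3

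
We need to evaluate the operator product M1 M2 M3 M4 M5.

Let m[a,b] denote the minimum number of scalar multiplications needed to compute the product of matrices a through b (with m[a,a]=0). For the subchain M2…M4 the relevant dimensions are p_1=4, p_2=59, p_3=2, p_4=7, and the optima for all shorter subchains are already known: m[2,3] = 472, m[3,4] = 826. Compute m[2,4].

528

m[2,4] = min over k∈[2,3] of m[2,k]+m[k+1,4]+p_{1}·p_k·p_{4}.
k=2: 0 + 826 + 4·59·7 = 2478; k=3: 472 + 0 + 4·2·7 = 528.
Minimum: 528 at k=3.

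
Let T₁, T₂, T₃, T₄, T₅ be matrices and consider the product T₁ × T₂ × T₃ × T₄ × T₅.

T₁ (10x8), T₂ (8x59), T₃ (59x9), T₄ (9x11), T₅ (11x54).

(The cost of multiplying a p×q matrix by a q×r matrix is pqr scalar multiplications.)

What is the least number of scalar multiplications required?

Adjacent pairs: T₁T₂ = 10·8·59 = 4720; T₂T₃ = 8·59·9 = 4248; T₃T₄ = 59·9·11 = 5841; T₄T₅ = 9·11·54 = 5346.
Length 3: T₁..T₃: k=1: 0+4248+10·8·9=4968; k=2: 4720+0+10·59·9=10030 → min 4968 | T₂..T₄: k=2: 0+5841+8·59·11=11033; k=3: 4248+0+8·9·11=5040 → min 5040 | T₃..T₅: k=3: 0+5346+59·9·54=34020; k=4: 5841+0+59·11·54=40887 → min 34020.
Length 4: T₁..T₄: k=1: 0+5040+10·8·11=5920; k=2: 4720+5841+10·59·11=17051; k=3: 4968+0+10·9·11=5958 → min 5920 | T₂..T₅: k=2: 0+34020+8·59·54=59508; k=3: 4248+5346+8·9·54=13482; k=4: 5040+0+8·11·54=9792 → min 9792.
Length 5: T₁..T₅: k=1: 0+9792+10·8·54=14112; k=2: 4720+34020+10·59·54=70600; k=3: 4968+5346+10·9·54=15174; k=4: 5920+0+10·11·54=11860 → min 11860.
Optimal order: ((T₁ × ((T₂ × T₃) × T₄)) × T₅) with cost 11860.

11860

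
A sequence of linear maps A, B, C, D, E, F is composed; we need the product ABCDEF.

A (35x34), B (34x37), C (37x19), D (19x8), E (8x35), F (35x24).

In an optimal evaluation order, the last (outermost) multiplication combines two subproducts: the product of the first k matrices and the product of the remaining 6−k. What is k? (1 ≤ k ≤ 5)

Adjacent pairs: AB = 35·34·37 = 44030; BC = 34·37·19 = 23902; CD = 37·19·8 = 5624; DE = 19·8·35 = 5320; EF = 8·35·24 = 6720.
Length 3: A..C: k=1: 0+23902+35·34·19=46512; k=2: 44030+0+35·37·19=68635 → min 46512 | B..D: k=2: 0+5624+34·37·8=15688; k=3: 23902+0+34·19·8=29070 → min 15688 | C..E: k=3: 0+5320+37·19·35=29925; k=4: 5624+0+37·8·35=15984 → min 15984 | D..F: k=4: 0+6720+19·8·24=10368; k=5: 5320+0+19·35·24=21280 → min 10368.
Length 4: A..D: k=1: 0+15688+35·34·8=25208; k=2: 44030+5624+35·37·8=60014; k=3: 46512+0+35·19·8=51832 → min 25208 | B..E: k=2: 0+15984+34·37·35=60014; k=3: 23902+5320+34·19·35=51832; k=4: 15688+0+34·8·35=25208 → min 25208 | C..F: k=3: 0+10368+37·19·24=27240; k=4: 5624+6720+37·8·24=19448; k=5: 15984+0+37·35·24=47064 → min 19448.
Length 5: A..E: k=1: 0+25208+35·34·35=66858; k=2: 44030+15984+35·37·35=105339; k=3: 46512+5320+35·19·35=75107; k=4: 25208+0+35·8·35=35008 → min 35008 | B..F: k=2: 0+19448+34·37·24=49640; k=3: 23902+10368+34·19·24=49774; k=4: 15688+6720+34·8·24=28936; k=5: 25208+0+34·35·24=53768 → min 28936.
Top-level splits: k=1: (A..A)·(B..F) → 0+28936+35·34·24 = 57496; k=2: (A..B)·(C..F) → 44030+19448+35·37·24 = 94558; k=3: (A..C)·(D..F) → 46512+10368+35·19·24 = 72840; k=4: (A..D)·(E..F) → 25208+6720+35·8·24 = 38648; k=5: (A..E)·(F..F) → 35008+0+35·35·24 = 64408.
Best split is after D, i.e. k = 4.

4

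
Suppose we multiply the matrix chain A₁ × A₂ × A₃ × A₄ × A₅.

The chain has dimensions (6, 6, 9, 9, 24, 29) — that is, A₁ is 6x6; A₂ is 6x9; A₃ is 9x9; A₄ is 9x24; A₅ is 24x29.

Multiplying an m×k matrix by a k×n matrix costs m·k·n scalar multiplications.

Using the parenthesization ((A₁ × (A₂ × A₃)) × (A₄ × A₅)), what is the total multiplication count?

8640

(A₂ × A₃): 6×9 by 9×9 → 6×9, cost 6·9·9 = 486
(A₁ × (A₂ × A₃)): 6×6 by 6×9 → 6×9, cost 6·6·9 = 324; cumulative 810
(A₄ × A₅): 9×24 by 24×29 → 9×29, cost 9·24·29 = 6264
((A₁ × (A₂ × A₃)) × (A₄ × A₅)): 6×9 by 9×29 → 6×29, cost 6·9·29 = 1566; cumulative 8640
Total: 8640 scalar multiplications.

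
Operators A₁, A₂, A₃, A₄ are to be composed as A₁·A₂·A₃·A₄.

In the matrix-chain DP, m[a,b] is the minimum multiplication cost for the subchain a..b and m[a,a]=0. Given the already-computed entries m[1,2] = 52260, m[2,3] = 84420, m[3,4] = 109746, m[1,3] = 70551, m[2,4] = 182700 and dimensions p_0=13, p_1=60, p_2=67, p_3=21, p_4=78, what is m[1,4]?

m[1,4] = min over k∈[1,3] of m[1,k]+m[k+1,4]+p_{0}·p_k·p_{4}.
k=1: 0 + 182700 + 13·60·78 = 243540; k=2: 52260 + 109746 + 13·67·78 = 229944; k=3: 70551 + 0 + 13·21·78 = 91845.
Minimum: 91845 at k=3.

91845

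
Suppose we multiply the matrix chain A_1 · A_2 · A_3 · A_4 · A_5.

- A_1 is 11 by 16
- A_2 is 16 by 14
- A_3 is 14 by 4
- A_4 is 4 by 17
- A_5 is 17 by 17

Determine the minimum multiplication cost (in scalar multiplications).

Adjacent pairs: A_1A_2 = 11·16·14 = 2464; A_2A_3 = 16·14·4 = 896; A_3A_4 = 14·4·17 = 952; A_4A_5 = 4·17·17 = 1156.
Length 3: A_1..A_3: k=1: 0+896+11·16·4=1600; k=2: 2464+0+11·14·4=3080 → min 1600 | A_2..A_4: k=2: 0+952+16·14·17=4760; k=3: 896+0+16·4·17=1984 → min 1984 | A_3..A_5: k=3: 0+1156+14·4·17=2108; k=4: 952+0+14·17·17=4998 → min 2108.
Length 4: A_1..A_4: k=1: 0+1984+11·16·17=4976; k=2: 2464+952+11·14·17=6034; k=3: 1600+0+11·4·17=2348 → min 2348 | A_2..A_5: k=2: 0+2108+16·14·17=5916; k=3: 896+1156+16·4·17=3140; k=4: 1984+0+16·17·17=6608 → min 3140.
Length 5: A_1..A_5: k=1: 0+3140+11·16·17=6132; k=2: 2464+2108+11·14·17=7190; k=3: 1600+1156+11·4·17=3504; k=4: 2348+0+11·17·17=5527 → min 3504.
Optimal order: ((A_1 · (A_2 · A_3)) · (A_4 · A_5)) with cost 3504.

3504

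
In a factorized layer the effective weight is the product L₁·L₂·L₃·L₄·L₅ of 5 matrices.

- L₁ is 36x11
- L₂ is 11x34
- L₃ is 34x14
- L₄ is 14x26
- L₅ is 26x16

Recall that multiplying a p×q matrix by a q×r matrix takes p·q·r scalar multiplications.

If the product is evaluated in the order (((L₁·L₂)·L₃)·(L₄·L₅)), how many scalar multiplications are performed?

44488

(L₁·L₂): 36×11 by 11×34 → 36×34, cost 36·11·34 = 13464
((L₁·L₂)·L₃): 36×34 by 34×14 → 36×14, cost 36·34·14 = 17136; cumulative 30600
(L₄·L₅): 14×26 by 26×16 → 14×16, cost 14·26·16 = 5824
(((L₁·L₂)·L₃)·(L₄·L₅)): 36×14 by 14×16 → 36×16, cost 36·14·16 = 8064; cumulative 44488
Total: 44488 scalar multiplications.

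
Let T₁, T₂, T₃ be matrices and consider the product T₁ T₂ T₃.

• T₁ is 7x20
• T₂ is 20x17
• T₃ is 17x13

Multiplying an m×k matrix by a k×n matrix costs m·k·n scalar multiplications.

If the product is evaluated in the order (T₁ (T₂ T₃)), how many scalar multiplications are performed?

6240

(T₂ T₃): 20×17 by 17×13 → 20×13, cost 20·17·13 = 4420
(T₁ (T₂ T₃)): 7×20 by 20×13 → 7×13, cost 7·20·13 = 1820; cumulative 6240
Total: 6240 scalar multiplications.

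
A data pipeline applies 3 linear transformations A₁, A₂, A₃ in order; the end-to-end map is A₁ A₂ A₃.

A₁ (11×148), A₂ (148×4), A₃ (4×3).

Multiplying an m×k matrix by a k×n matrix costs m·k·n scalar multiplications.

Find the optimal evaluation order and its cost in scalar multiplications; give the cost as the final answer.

(A₁ (A₂ A₃)): cost 6660.
((A₁ A₂) A₃): cost 6644.
Optimal: ((A₁ A₂) A₃) with cost 6644.

6644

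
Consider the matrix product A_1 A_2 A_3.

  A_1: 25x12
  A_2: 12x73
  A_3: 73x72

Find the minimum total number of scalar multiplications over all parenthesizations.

Order (A_1 (A_2 A_3)): (A_2 A_3): 12×73 by 73×72 → 12×72, cost 12·73·72 = 63072; (A_1 (A_2 A_3)): 25×12 by 12×72 → 25×72, cost 25·12·72 = 21600; cumulative 84672. Total 84672.
Order ((A_1 A_2) A_3): (A_1 A_2): 25×12 by 12×73 → 25×73, cost 25·12·73 = 21900; ((A_1 A_2) A_3): 25×73 by 73×72 → 25×72, cost 25·73·72 = 131400; cumulative 153300. Total 153300.
Minimum: 84672.

84672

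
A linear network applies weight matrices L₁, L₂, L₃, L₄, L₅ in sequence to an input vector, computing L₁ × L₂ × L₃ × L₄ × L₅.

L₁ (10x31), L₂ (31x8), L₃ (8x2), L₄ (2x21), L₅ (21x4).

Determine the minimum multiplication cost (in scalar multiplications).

1364

Adjacent pairs: L₁L₂ = 10·31·8 = 2480; L₂L₃ = 31·8·2 = 496; L₃L₄ = 8·2·21 = 336; L₄L₅ = 2·21·4 = 168.
Length 3: L₁..L₃: k=1: 0+496+10·31·2=1116; k=2: 2480+0+10·8·2=2640 → min 1116 | L₂..L₄: k=2: 0+336+31·8·21=5544; k=3: 496+0+31·2·21=1798 → min 1798 | L₃..L₅: k=3: 0+168+8·2·4=232; k=4: 336+0+8·21·4=1008 → min 232.
Length 4: L₁..L₄: k=1: 0+1798+10·31·21=8308; k=2: 2480+336+10·8·21=4496; k=3: 1116+0+10·2·21=1536 → min 1536 | L₂..L₅: k=2: 0+232+31·8·4=1224; k=3: 496+168+31·2·4=912; k=4: 1798+0+31·21·4=4402 → min 912.
Length 5: L₁..L₅: k=1: 0+912+10·31·4=2152; k=2: 2480+232+10·8·4=3032; k=3: 1116+168+10·2·4=1364; k=4: 1536+0+10·21·4=2376 → min 1364.
Optimal order: ((L₁ × (L₂ × L₃)) × (L₄ × L₅)) with cost 1364.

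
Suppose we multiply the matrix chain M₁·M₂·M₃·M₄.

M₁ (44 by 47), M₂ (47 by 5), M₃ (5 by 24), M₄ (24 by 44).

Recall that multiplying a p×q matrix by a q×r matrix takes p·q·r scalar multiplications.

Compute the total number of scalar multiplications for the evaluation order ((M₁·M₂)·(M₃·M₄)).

(M₁·M₂): 44×47 by 47×5 → 44×5, cost 44·47·5 = 10340
(M₃·M₄): 5×24 by 24×44 → 5×44, cost 5·24·44 = 5280
((M₁·M₂)·(M₃·M₄)): 44×5 by 5×44 → 44×44, cost 44·5·44 = 9680; cumulative 25300
Total: 25300 scalar multiplications.

25300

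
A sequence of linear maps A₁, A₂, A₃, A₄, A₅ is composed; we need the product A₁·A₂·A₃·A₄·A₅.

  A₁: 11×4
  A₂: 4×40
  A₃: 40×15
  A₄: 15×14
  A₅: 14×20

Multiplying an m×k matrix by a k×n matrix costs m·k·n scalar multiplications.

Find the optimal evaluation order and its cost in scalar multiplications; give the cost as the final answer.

5240

Adjacent pairs: A₁A₂ = 11·4·40 = 1760; A₂A₃ = 4·40·15 = 2400; A₃A₄ = 40·15·14 = 8400; A₄A₅ = 15·14·20 = 4200.
Length 3: A₁..A₃: k=1: 0+2400+11·4·15=3060; k=2: 1760+0+11·40·15=8360 → min 3060 | A₂..A₄: k=2: 0+8400+4·40·14=10640; k=3: 2400+0+4·15·14=3240 → min 3240 | A₃..A₅: k=3: 0+4200+40·15·20=16200; k=4: 8400+0+40·14·20=19600 → min 16200.
Length 4: A₁..A₄: k=1: 0+3240+11·4·14=3856; k=2: 1760+8400+11·40·14=16320; k=3: 3060+0+11·15·14=5370 → min 3856 | A₂..A₅: k=2: 0+16200+4·40·20=19400; k=3: 2400+4200+4·15·20=7800; k=4: 3240+0+4·14·20=4360 → min 4360.
Length 5: A₁..A₅: k=1: 0+4360+11·4·20=5240; k=2: 1760+16200+11·40·20=26760; k=3: 3060+4200+11·15·20=10560; k=4: 3856+0+11·14·20=6936 → min 5240.
Optimal parenthesization: (A₁·(((A₂·A₃)·A₄)·A₅)) with cost 5240.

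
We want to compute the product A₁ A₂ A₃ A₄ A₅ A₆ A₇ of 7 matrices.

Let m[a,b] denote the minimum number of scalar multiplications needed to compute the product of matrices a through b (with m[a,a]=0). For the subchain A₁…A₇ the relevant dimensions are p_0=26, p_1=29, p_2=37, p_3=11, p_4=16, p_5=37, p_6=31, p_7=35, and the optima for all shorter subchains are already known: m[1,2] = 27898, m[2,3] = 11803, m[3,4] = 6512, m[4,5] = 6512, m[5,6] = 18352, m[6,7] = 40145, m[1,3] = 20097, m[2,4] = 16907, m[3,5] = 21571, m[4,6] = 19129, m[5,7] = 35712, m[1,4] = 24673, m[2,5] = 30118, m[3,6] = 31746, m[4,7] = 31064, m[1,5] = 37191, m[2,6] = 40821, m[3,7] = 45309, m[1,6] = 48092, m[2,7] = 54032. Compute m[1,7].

m[1,7] = min over k∈[1,6] of m[1,k]+m[k+1,7]+p_{0}·p_k·p_{7}.
k=1: 0 + 54032 + 26·29·35 = 80422; k=2: 27898 + 45309 + 26·37·35 = 106877; k=3: 20097 + 31064 + 26·11·35 = 61171; k=4: 24673 + 35712 + 26·16·35 = 74945; k=5: 37191 + 40145 + 26·37·35 = 111006; k=6: 48092 + 0 + 26·31·35 = 76302.
Minimum: 61171 at k=3.

61171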